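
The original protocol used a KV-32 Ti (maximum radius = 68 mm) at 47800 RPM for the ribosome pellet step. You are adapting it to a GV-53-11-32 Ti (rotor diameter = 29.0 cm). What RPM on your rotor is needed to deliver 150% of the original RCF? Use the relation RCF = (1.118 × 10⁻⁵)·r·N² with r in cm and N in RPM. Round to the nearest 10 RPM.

Original rotor: r = 68 mm = 6.8 cm
RCF = 1.118 × 10⁻⁵ × r × N²
RCF_original = 1.118 × 10⁻⁵ × 6.8 × (47800)² = 1.118 × 10⁻⁵ × 6.8 × 2,284,840,000 ≈ 173,702.7 × g
Target RCF = 1.5 × 173,702.7 ≈ 260,554.1 × g
Your rotor: r = 29.0 / 2 = 14.5 cm
260,554.1 = 1.118 × 10⁻⁵ × 14.5 × N²
N² = 260,554.1 / (16.211 × 10⁻⁵) = 1,607,267,288
N ≈ √1,607,267,288 ≈ 40,090.7

≈ 40090 RPM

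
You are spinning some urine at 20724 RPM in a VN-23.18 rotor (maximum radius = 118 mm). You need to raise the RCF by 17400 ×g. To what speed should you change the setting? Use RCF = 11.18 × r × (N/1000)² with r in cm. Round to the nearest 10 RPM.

23690 RPM

r = 118 mm = 11.8 cm
Current RCF = 11.18 × 11.8 × (20.724)² = 11.18 × 11.8 × 429.484176 ≈ 56,659.3 × g
Target RCF = 56,659.3 + 17,400 = 74,059.3 × g
(N/1000)² = 74,059.3 / 131.924 = 561.3785
N = 1000 × √561.3785 ≈ 23,693.4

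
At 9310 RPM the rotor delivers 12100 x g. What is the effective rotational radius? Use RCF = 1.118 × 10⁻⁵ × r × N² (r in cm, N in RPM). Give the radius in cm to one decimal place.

12100 = 1.118 × 10⁻⁵ × r × (9310)²
r = 12100 / (1.118 × 10⁻⁵ × 86,676,100) = 12100 / 969.0388 ≈ 12.487 cm

r ≈ 12.5 cm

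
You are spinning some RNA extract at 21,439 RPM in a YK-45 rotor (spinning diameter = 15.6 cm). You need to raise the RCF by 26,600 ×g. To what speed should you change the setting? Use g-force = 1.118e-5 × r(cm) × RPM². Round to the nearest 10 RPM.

r = 15.6 / 2 = 7.8 cm
Current RCF = 1.118 × 10⁻⁵ × 7.8 × (21439)² = 1.118 × 10⁻⁵ × 7.8 × 459,630,721 ≈ 40,081.6 × g
Target RCF = 40,081.6 + 26,600 = 66,681.6 × g
N² = 66,681.6 / (8.7204 × 10⁻⁵) = 764,662,171
N ≈ √764,662,171 ≈ 27,652.5

N₂ ≈ 27650 RPM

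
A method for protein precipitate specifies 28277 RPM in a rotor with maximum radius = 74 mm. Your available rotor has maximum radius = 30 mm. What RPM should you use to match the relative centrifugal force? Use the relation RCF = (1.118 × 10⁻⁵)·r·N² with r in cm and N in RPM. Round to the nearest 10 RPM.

44410 RPM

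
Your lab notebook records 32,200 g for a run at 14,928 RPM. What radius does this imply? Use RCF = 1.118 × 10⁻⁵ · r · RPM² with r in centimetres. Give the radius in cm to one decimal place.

12.9 cm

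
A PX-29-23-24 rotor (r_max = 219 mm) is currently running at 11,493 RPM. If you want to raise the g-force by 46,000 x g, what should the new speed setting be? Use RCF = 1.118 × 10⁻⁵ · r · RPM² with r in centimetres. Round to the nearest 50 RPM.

17900 RPM

r = 219 mm = 21.9 cm
Current RCF = 1.118 × 10⁻⁵ × 21.9 × (11493)² = 1.118 × 10⁻⁵ × 21.9 × 132,089,049 ≈ 32,340.9 × g
Target RCF = 32,340.9 + 46,000 = 78,340.9 × g
N² = 78,340.9 / (24.4842 × 10⁻⁵) = 319,965,120
N ≈ √319,965,120 ≈ 17,887.6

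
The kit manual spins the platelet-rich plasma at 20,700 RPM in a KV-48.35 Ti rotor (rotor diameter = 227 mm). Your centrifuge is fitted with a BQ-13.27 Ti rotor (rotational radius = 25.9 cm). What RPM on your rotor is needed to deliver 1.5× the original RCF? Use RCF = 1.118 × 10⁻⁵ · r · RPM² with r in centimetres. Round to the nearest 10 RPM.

Original rotor: r = 227 mm / 2 = 113.5 mm = 11.35 cm
RCF = 1.118 × 10⁻⁵ × r × N²
RCF_original = 1.118 × 10⁻⁵ × 11.35 × (20700)² = 1.118 × 10⁻⁵ × 11.35 × 428,490,000 ≈ 54,372.4 × g
Target RCF = 1.5 × 54,372.4 ≈ 81,558.6 × g
81,558.6 = 1.118 × 10⁻⁵ × 25.9 × N²
N² = 81,558.6 / (28.9562 × 10⁻⁵) = 281,661,958
N ≈ √281,661,958 ≈ 16,782.8

16780 RPM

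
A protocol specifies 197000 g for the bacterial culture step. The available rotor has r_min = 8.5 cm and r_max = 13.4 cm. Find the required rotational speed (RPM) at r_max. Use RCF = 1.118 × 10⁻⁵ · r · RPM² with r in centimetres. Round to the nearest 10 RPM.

36260 RPM

Use r_max = 13.4 cm.
RCF = 1.118 × 10⁻⁵ × r × N²
197,000 = 1.118 × 10⁻⁵ × 13.4 × N²
N² = 197,000 / (14.9812 × 10⁻⁵) = 1,314,981,443
N ≈ √1,314,981,443 ≈ 36,262.7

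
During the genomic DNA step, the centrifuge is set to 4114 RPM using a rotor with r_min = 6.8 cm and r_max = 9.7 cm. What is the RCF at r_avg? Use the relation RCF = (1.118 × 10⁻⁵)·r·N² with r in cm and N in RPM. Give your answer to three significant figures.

RCF ≈ 1560 g

r_avg = (6.8 + 9.7) / 2 = 8.25 cm
RCF = 1.118 × 10⁻⁵ × 8.25 × (4114)² = 1.118 × 10⁻⁵ × 8.25 × 16,924,996 ≈ 1,561.1 × g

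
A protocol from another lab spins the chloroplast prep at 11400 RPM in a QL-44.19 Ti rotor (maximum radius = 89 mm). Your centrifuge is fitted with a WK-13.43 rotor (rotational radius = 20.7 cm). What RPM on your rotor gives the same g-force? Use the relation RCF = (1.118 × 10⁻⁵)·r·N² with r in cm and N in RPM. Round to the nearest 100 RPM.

≈ 7500 RPM

Original rotor: r = 89 mm = 8.9 cm
RCF_original = 1.118 × 10⁻⁵ × 8.9 × (11400)² = 1.118 × 10⁻⁵ × 8.9 × 129,960,000 ≈ 12,931.3 × g
12,931.3 = 1.118 × 10⁻⁵ × 20.7 × N²
N² = 12,931.3 / (23.1426 × 10⁻⁵) = 55,876,609
N ≈ √55,876,609 ≈ 7,475.1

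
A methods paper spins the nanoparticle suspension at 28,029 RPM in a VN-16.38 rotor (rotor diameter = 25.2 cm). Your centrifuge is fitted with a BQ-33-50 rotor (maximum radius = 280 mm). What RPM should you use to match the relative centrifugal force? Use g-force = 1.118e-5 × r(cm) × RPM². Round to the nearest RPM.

≈ 18802 RPM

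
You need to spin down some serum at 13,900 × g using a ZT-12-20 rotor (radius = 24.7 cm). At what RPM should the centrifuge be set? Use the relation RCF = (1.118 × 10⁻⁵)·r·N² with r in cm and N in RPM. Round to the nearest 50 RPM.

13,900 = 1.118 × 10⁻⁵ × 24.7 × N²
N² = 13,900 / (27.6146 × 10⁻⁵) = 50,335,692
N ≈ √50,335,692 ≈ 7,094.8

≈ 7100 RPM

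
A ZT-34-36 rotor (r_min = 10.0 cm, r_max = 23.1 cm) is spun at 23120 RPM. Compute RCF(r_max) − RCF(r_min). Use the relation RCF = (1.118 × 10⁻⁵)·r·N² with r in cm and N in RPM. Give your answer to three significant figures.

ΔRCF = 1.118 × 10⁻⁵ × (r_max − r_min) × N² = 1.118 × 10⁻⁵ × 13.1 × 534,534,400 ≈ 78,286.8

78300 g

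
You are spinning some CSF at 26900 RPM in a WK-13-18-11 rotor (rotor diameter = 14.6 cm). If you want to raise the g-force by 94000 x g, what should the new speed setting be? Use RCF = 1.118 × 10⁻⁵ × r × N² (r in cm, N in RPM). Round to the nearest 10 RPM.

N₂ ≈ 43310 RPM

r = 14.6 / 2 = 7.3 cm
Current RCF = 1.118 × 10⁻⁵ × 7.3 × (26900)² = 1.118 × 10⁻⁵ × 7.3 × 723,610,000 ≈ 59,056.7 × g
Target RCF = 59,056.7 + 94,000 = 153,056.7 × g
N² = 153,056.7 / (8.1614 × 10⁻⁵) = 1,875,373,098
N ≈ √1,875,373,098 ≈ 43,305.6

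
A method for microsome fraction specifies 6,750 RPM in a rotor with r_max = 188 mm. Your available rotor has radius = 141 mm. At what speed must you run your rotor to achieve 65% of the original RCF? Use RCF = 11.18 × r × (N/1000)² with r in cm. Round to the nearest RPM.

Original rotor: r = 188 mm = 18.8 cm
RCF = 11.18 × r × (N/1000)²
RCF_original = 11.18 × 18.8 × (6.75)² = 11.18 × 18.8 × 45.5625 ≈ 9,576.5 × g
Target RCF = 0.65 × 9,576.5 ≈ 6,224.7 × g
Your rotor: r = 141 mm = 14.1 cm
6,224.7 = 11.18 × 14.1 × (N/1000)²
(N/1000)² = 6,224.7 / 157.638 = 39.48731
N = 1000 × √39.48731 ≈ 6,283.9

≈ 6284 RPM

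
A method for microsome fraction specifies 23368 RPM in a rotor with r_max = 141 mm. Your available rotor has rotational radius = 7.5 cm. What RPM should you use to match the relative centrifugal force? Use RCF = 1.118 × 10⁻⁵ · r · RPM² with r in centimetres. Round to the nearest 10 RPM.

Original rotor: r = 141 mm = 14.1 cm
RCF = 1.118 × 10⁻⁵ × r × N²
RCF_original = 1.118 × 10⁻⁵ × 14.1 × (23368)² = 1.118 × 10⁻⁵ × 14.1 × 546,063,424 ≈ 86,080.3 × g
86,080.3 = 1.118 × 10⁻⁵ × 7.5 × N²
N² = 86,080.3 / (8.385 × 10⁻⁵) = 1,026,598,688
N ≈ √1,026,598,688 ≈ 32,040.6

≈ 32040 RPM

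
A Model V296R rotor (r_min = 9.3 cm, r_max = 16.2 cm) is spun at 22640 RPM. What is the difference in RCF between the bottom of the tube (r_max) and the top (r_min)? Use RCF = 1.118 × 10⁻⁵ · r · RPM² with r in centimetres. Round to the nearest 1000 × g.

RCF_max = 1.118 × 10⁻⁵ × 16.2 × (22640)² = 1.118 × 10⁻⁵ × 16.2 × 512,569,600 ≈ 92,834.6 × g
RCF_min = 1.118 × 10⁻⁵ × 9.3 × (22640)² = 1.118 × 10⁻⁵ × 9.3 × 512,569,600 ≈ 53,293.9 × g
ΔRCF = 92,834.6 − 53,293.9 = 39,540.7

≈ 40000 g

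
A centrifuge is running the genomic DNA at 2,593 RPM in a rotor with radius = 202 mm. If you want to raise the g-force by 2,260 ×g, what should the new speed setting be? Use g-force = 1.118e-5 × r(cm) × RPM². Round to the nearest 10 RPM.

r = 202 mm = 20.2 cm
Current RCF = 1.118 × 10⁻⁵ × 20.2 × (2593)² = 1.118 × 10⁻⁵ × 20.2 × 6,723,649 ≈ 1,518.4 × g
Target RCF = 1,518.4 + 2,260 = 3,778.4 × g
N² = 3,778.4 / (22.5836 × 10⁻⁵) = 16,730,725
N ≈ √16,730,725 ≈ 4,090.3

4090 RPM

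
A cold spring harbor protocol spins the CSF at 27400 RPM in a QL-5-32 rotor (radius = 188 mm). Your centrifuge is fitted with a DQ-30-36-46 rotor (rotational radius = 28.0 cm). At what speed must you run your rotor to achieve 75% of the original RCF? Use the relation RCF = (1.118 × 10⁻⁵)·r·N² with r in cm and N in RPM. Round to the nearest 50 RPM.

≈ 19450 RPM

Original rotor: r = 188 mm = 18.8 cm
RCF = 1.118 × 10⁻⁵ × r × N²
RCF_original = 1.118 × 10⁻⁵ × 18.8 × (27400)² = 1.118 × 10⁻⁵ × 18.8 × 750,760,000 ≈ 157,797.7 × g
Target RCF = 0.75 × 157,797.7 ≈ 118,348.3 × g
118,348.3 = 1.118 × 10⁻⁵ × 28 × N²
N² = 118,348.3 / (31.304 × 10⁻⁵) = 378,061,270
N ≈ √378,061,270 ≈ 19,443.8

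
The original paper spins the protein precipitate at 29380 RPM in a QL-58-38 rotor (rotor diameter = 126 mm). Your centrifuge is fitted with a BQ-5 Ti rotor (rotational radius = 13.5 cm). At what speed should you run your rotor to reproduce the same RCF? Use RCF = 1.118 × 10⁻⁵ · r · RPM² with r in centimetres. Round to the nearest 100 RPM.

Original rotor: r = 126 mm / 2 = 63 mm = 6.3 cm
RCF_original = 1.118 × 10⁻⁵ × 6.3 × (29380)² = 1.118 × 10⁻⁵ × 6.3 × 863,184,400 ≈ 60,797.5 × g
60,797.5 = 1.118 × 10⁻⁵ × 13.5 × N²
N² = 60,797.5 / (15.093 × 10⁻⁵) = 402,819,188
N ≈ √402,819,188 ≈ 20,070.4

20100 RPM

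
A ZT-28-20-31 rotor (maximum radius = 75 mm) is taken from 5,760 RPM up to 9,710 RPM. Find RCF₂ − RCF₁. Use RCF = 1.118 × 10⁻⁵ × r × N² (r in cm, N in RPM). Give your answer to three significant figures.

r = 75 mm = 7.5 cm
RCF₁ = 1.118 × 10⁻⁵ × 7.5 × (5760)² = 1.118 × 10⁻⁵ × 7.5 × 33,177,600 ≈ 2,781.9 × g
RCF₂ = 1.118 × 10⁻⁵ × 7.5 × (9710)² = 1.118 × 10⁻⁵ × 7.5 × 94,284,100 ≈ 7,905.7 × g
Increase = 7,905.7 − 2,781.9 = 5,123.8

5120 g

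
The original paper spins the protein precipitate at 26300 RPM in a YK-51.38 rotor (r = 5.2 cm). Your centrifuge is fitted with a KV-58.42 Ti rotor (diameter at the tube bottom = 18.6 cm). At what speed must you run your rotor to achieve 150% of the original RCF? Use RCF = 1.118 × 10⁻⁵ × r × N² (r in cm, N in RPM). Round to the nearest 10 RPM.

24090 RPM

RCF_original = 1.118 × 10⁻⁵ × 5.2 × (26300)² = 1.118 × 10⁻⁵ × 5.2 × 691,690,000 ≈ 40,212.1 × g
Target RCF = 1.5 × 40,212.1 ≈ 60,318.1 × g
Your rotor: r = 18.6 / 2 = 9.3 cm
60,318.1 = 1.118 × 10⁻⁵ × 9.3 × N²
N² = 60,318.1 / (10.3974 × 10⁻⁵) = 580,126,762
N ≈ √580,126,762 ≈ 24,085.8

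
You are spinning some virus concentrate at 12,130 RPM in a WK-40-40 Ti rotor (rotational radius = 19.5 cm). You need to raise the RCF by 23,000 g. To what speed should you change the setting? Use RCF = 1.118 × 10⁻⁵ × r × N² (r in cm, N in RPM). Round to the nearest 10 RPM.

15890 RPM

Current RCF = 1.118 × 10⁻⁵ × 19.5 × (12130)² = 1.118 × 10⁻⁵ × 19.5 × 147,136,900 ≈ 32,077.3 × g
Target RCF = 32,077.3 + 23,000 = 55,077.3 × g
N² = 55,077.3 / (21.801 × 10⁻⁵) = 252,636,576
N ≈ √252,636,576 ≈ 15,894.5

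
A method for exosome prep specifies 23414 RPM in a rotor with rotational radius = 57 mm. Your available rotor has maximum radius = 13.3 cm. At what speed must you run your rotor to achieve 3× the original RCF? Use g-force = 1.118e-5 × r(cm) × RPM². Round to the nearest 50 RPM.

26550 RPM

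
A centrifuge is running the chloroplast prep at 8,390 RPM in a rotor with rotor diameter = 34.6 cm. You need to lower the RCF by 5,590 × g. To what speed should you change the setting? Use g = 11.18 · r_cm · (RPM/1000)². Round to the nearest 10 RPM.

r = 34.6 / 2 = 17.3 cm
Current RCF = 11.18 × 17.3 × (8.39)² = 11.18 × 17.3 × 70.3921 ≈ 13,614.8 × g
Target RCF = 13,614.8 − 5,590 = 8,024.8 × g
(N/1000)² = 8,024.8 / 193.414 = 41.49027
N = 1000 × √41.49027 ≈ 6,441.3

N₂ ≈ 6440 RPM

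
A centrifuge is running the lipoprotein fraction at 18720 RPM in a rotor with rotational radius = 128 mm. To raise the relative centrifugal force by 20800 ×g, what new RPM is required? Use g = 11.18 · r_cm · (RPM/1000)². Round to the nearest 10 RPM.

r = 128 mm = 12.8 cm
Current RCF = 11.18 × 12.8 × (18.72)² = 11.18 × 12.8 × 350.4384 ≈ 50,149.1 × g
Target RCF = 50,149.1 + 20,800 = 70,949.1 × g
(N/1000)² = 70,949.1 / 143.104 = 495.787
N = 1000 × √495.787 ≈ 22,266.3

≈ 22270 RPM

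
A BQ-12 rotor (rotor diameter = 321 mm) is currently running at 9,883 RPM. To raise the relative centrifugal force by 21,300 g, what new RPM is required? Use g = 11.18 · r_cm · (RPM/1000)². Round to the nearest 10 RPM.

r = 321 mm / 2 = 160.5 mm = 16.05 cm
Current RCF = 11.18 × 16.05 × (9.883)² = 11.18 × 16.05 × 97.673689 ≈ 17,526.5 × g
Target RCF = 17,526.5 + 21,300 = 38,826.5 × g
(N/1000)² = 38,826.5 / 179.439 = 216.3772
N = 1000 × √216.3772 ≈ 14,709.8

N₂ ≈ 14710 RPM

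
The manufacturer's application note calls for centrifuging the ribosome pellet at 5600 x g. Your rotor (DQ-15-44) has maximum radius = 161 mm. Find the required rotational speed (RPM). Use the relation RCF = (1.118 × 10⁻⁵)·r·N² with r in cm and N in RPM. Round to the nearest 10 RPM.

r = 161 mm = 16.1 cm
5,600 = 1.118 × 10⁻⁵ × 16.1 × N²
N² = 5,600 / (17.9998 × 10⁻⁵) = 31,111,457
N ≈ √31,111,457 ≈ 5,577.8

N ≈ 5580 RPM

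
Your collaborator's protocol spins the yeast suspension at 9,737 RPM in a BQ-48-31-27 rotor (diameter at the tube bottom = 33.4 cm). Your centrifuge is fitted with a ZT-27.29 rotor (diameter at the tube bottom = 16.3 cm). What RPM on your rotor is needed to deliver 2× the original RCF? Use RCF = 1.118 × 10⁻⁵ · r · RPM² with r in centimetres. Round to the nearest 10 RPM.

≈ 19710 RPM

Original rotor: r = 33.4 / 2 = 16.7 cm
RCF_original = 1.118 × 10⁻⁵ × 16.7 × (9737)² = 1.118 × 10⁻⁵ × 16.7 × 94,809,169 ≈ 17,701.4 × g
Target RCF = 2 × 17,701.4 ≈ 35,402.8 × g
Your rotor: r = 16.3 / 2 = 8.15 cm
35,402.8 = 1.118 × 10⁻⁵ × 8.15 × N²
N² = 35,402.8 / (9.1117 × 10⁻⁵) = 388,542,204
N ≈ √388,542,204 ≈ 19,711.5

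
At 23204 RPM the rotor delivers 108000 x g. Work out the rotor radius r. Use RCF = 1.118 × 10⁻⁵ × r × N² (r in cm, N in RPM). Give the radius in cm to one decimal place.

≈ 17.9 cm

108000 = 1.118 × 10⁻⁵ × r × (23204)²
r = 108000 / (1.118 × 10⁻⁵ × 538,425,616) = 108000 / 6019.598 ≈ 17.941 cm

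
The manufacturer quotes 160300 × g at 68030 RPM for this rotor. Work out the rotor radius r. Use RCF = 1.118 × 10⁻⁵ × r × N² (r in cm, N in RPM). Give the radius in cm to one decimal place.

RCF = 1.118 × 10⁻⁵ × r × N²
160300 = 1.118 × 10⁻⁵ × r × (68030)²
r = 160300 / (1.118 × 10⁻⁵ × 4,628,080,900) = 160300 / 51741.94 ≈ 3.098 cm

3.1 cm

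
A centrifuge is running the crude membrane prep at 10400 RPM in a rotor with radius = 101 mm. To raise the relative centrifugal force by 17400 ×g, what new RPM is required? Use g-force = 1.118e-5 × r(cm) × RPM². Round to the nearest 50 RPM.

r = 101 mm = 10.1 cm
Current RCF = 1.118 × 10⁻⁵ × 10.1 × (10400)² = 1.118 × 10⁻⁵ × 10.1 × 108,160,000 ≈ 12,213.2 × g
Target RCF = 12,213.2 + 17,400 = 29,613.2 × g
N² = 29,613.2 / (11.2918 × 10⁻⁵) = 262,254,025
N ≈ √262,254,025 ≈ 16,194.3

16200 RPM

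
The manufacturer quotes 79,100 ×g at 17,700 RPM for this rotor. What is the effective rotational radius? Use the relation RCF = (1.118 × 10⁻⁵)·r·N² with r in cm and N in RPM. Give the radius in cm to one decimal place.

RCF = 1.118 × 10⁻⁵ × r × N²
79100 = 1.118 × 10⁻⁵ × r × (17700)²
r = 79100 / (1.118 × 10⁻⁵ × 313,290,000) = 79100 / 3502.582 ≈ 22.583 cm

22.6 cm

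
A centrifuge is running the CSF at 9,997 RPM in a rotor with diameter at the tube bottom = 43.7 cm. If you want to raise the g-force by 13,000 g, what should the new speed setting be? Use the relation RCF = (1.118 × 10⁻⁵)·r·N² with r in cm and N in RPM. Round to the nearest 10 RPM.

r = 43.7 / 2 = 21.85 cm
Current RCF = 1.118 × 10⁻⁵ × 21.85 × (9997)² = 1.118 × 10⁻⁵ × 21.85 × 99,940,009 ≈ 24,413.6 × g
Target RCF = 24,413.6 + 13,000 = 37,413.6 × g
N² = 37,413.6 / (24.4283 × 10⁻⁵) = 153,156,789
N ≈ √153,156,789 ≈ 12,375.7

≈ 12380 RPM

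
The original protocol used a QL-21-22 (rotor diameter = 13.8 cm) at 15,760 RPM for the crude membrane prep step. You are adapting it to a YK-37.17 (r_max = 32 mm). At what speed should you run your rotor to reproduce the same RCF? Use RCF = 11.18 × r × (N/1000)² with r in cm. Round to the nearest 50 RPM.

≈ 23150 RPM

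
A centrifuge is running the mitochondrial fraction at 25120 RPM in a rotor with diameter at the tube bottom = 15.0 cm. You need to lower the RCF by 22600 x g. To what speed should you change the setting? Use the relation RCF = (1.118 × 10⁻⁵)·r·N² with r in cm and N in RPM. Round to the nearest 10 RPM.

r = 15.0 / 2 = 7.5 cm
Current RCF = 1.118 × 10⁻⁵ × 7.5 × (25120)² = 1.118 × 10⁻⁵ × 7.5 × 631,014,400 ≈ 52,910.6 × g
Target RCF = 52,910.6 − 22,600 = 30,310.6 × g
N² = 30,310.6 / (8.385 × 10⁻⁵) = 361,485,987
N ≈ √361,485,987 ≈ 19,012.8

≈ 19010 RPM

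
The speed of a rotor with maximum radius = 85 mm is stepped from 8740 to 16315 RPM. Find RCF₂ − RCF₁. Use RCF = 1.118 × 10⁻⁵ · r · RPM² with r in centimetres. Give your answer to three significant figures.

≈ 18000 g

r = 85 mm = 8.5 cm
RCF₁ = 1.118 × 10⁻⁵ × 8.5 × (8740)² = 1.118 × 10⁻⁵ × 8.5 × 76,387,600 ≈ 7,259.1 × g
RCF₂ = 1.118 × 10⁻⁵ × 8.5 × (16315)² = 1.118 × 10⁻⁵ × 8.5 × 266,179,225 ≈ 25,295 × g
Increase = 25,295 − 7,259.1 = 18,035.9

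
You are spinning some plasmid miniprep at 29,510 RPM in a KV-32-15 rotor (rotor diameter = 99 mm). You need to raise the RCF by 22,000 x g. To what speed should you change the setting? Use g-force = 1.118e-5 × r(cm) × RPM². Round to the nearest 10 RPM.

≈ 35610 RPM

r = 99 mm / 2 = 49.5 mm = 4.95 cm
Current RCF = 1.118 × 10⁻⁵ × 4.95 × (29510)² = 1.118 × 10⁻⁵ × 4.95 × 870,840,100 ≈ 48,193.2 × g
Target RCF = 48,193.2 + 22,000 = 70,193.2 × g
N² = 70,193.2 / (5.5341 × 10⁻⁵) = 1,268,376,068
N ≈ √1,268,376,068 ≈ 35,614.3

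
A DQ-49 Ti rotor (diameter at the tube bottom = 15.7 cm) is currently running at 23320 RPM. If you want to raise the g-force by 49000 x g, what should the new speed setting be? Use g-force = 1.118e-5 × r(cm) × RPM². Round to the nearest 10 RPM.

r = 15.7 / 2 = 7.85 cm
Current RCF = 1.118 × 10⁻⁵ × 7.85 × (23320)² = 1.118 × 10⁻⁵ × 7.85 × 543,822,400 ≈ 47,727.5 × g
Target RCF = 47,727.5 + 49,000 = 96,727.5 × g
N² = 96,727.5 / (8.7763 × 10⁻⁵) = 1,102,144,412
N ≈ √1,102,144,412 ≈ 33,198.6

≈ 33200 RPM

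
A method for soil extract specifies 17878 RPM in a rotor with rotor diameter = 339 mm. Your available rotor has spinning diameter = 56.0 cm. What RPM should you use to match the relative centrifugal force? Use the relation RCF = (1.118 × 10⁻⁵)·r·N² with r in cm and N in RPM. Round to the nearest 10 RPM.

≈ 13910 RPM

Original rotor: r = 339 mm / 2 = 169.5 mm = 16.95 cm
RCF = 1.118 × 10⁻⁵ × r × N²
RCF_original = 1.118 × 10⁻⁵ × 16.95 × (17878)² = 1.118 × 10⁻⁵ × 16.95 × 319,622,884 ≈ 60,568.9 × g
Your rotor: r = 56.0 / 2 = 28 cm
60,568.9 = 1.118 × 10⁻⁵ × 28 × N²
N² = 60,568.9 / (31.304 × 10⁻⁵) = 193,486,136
N ≈ √193,486,136 ≈ 13,909.9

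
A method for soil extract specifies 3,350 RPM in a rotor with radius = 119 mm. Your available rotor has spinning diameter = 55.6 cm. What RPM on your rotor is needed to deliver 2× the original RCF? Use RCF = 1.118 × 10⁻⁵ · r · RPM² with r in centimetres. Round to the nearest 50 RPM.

≈ 3100 RPM

Original rotor: r = 119 mm = 11.9 cm
RCF_original = 1.118 × 10⁻⁵ × 11.9 × (3350)² = 1.118 × 10⁻⁵ × 11.9 × 11,222,500 ≈ 1,493.1 × g
Target RCF = 2 × 1,493.1 ≈ 2,986.2 × g
Your rotor: r = 55.6 / 2 = 27.8 cm
2,986.2 = 1.118 × 10⁻⁵ × 27.8 × N²
N² = 2,986.2 / (31.0804 × 10⁻⁵) = 9,607,984
N ≈ √9,607,984 ≈ 3,099.7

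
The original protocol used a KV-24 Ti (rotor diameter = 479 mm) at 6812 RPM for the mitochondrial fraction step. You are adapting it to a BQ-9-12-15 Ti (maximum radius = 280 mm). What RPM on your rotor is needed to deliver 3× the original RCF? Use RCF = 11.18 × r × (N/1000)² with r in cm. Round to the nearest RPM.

Original rotor: r = 479 mm / 2 = 239.5 mm = 23.95 cm
RCF = 11.18 × r × (N/1000)²
RCF_original = 11.18 × 23.95 × (6.812)² = 11.18 × 23.95 × 46.403344 ≈ 12,425 × g
Target RCF = 3 × 12,425 ≈ 37,275 × g
Your rotor: r = 280 mm = 28.0 cm
37,275 = 11.18 × 28 × (N/1000)²
(N/1000)² = 37,275 / 313.04 = 119.0742
N = 1000 × √119.0742 ≈ 10,912.1

10912 RPM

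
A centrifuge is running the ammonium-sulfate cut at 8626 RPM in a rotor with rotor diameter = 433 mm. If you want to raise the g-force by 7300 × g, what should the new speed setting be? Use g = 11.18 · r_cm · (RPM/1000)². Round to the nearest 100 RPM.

10200 RPM

r = 433 mm / 2 = 216.5 mm = 21.65 cm
Current RCF = 11.18 × 21.65 × (8.626)² = 11.18 × 21.65 × 74.407876 ≈ 18,010.2 × g
Target RCF = 18,010.2 + 7,300 = 25,310.2 × g
(N/1000)² = 25,310.2 / 242.047 = 104.5673
N = 1000 × √104.5673 ≈ 10,225.8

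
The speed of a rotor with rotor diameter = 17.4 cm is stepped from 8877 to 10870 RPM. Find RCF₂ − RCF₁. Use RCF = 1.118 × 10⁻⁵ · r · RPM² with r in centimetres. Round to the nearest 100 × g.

r = 17.4 / 2 = 8.7 cm
RCF₁ = 1.118 × 10⁻⁵ × 8.7 × (8877)² = 1.118 × 10⁻⁵ × 8.7 × 78,801,129 ≈ 7,664.7 × g
RCF₂ = 1.118 × 10⁻⁵ × 8.7 × (10870)² = 1.118 × 10⁻⁵ × 8.7 × 118,156,900 ≈ 11,492.6 × g
Increase = 11,492.6 − 7,664.7 = 3,827.9

≈ 3800 g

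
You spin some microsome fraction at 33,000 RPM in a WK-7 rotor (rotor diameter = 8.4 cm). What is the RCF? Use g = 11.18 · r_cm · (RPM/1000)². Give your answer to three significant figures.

r = 8.4 / 2 = 4.2 cm
RCF = 11.18 × 4.2 × (33)² = 11.18 × 4.2 × 1,089 ≈ 51,135.1 × g

51100 × g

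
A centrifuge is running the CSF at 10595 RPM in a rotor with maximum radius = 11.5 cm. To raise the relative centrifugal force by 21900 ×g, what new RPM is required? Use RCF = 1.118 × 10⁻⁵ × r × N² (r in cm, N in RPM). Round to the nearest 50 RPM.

16800 RPM

Current RCF = 1.118 × 10⁻⁵ × 11.5 × (10595)² = 1.118 × 10⁻⁵ × 11.5 × 112,254,025 ≈ 14,432.5 × g
Target RCF = 14,432.5 + 21,900 = 36,332.5 × g
N² = 36,332.5 / (12.857 × 10⁻⁵) = 282,589,251
N ≈ √282,589,251 ≈ 16,810.4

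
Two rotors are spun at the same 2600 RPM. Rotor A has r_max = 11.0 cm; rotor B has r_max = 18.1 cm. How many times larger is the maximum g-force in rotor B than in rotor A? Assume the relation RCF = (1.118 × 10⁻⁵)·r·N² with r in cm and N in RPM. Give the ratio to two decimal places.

1.65

At fixed N, RCF ∝ r, so RCF_B/RCF_A = r_B/r_A = 18.1 / 11.0 = 1.6455.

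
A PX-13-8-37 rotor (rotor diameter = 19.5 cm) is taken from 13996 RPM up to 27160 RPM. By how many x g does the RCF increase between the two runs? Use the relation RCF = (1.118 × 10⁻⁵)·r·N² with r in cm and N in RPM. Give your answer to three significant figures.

r = 19.5 / 2 = 9.75 cm
RCF₁ = 1.118 × 10⁻⁵ × 9.75 × (13996)² = 1.118 × 10⁻⁵ × 9.75 × 195,888,016 ≈ 21,352.8 × g
RCF₂ = 1.118 × 10⁻⁵ × 9.75 × (27160)² = 1.118 × 10⁻⁵ × 9.75 × 737,665,600 ≈ 80,409.2 × g
Increase = 80,409.2 − 21,352.8 = 59,056.4

≈ 59100 x g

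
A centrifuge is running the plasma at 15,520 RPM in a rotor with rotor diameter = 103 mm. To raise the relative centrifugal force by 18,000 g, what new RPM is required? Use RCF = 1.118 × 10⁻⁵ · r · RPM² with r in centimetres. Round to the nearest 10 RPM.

23530 RPM

r = 103 mm / 2 = 51.5 mm = 5.15 cm
Current RCF = 1.118 × 10⁻⁵ × 5.15 × (15520)² = 1.118 × 10⁻⁵ × 5.15 × 240,870,400 ≈ 13,868.6 × g
Target RCF = 13,868.6 + 18,000 = 31,868.6 × g
N² = 31,868.6 / (5.7577 × 10⁻⁵) = 553,495,319
N ≈ √553,495,319 ≈ 23,526.5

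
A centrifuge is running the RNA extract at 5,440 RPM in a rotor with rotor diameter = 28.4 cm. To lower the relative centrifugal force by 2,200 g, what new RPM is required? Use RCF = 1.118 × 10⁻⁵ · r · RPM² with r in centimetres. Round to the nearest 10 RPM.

r = 28.4 / 2 = 14.2 cm
Current RCF = 1.118 × 10⁻⁵ × 14.2 × (5440)² = 1.118 × 10⁻⁵ × 14.2 × 29,593,600 ≈ 4,698.2 × g
Target RCF = 4,698.2 − 2,200 = 2,498.2 × g
N² = 2,498.2 / (15.8756 × 10⁻⁵) = 15,736,098
N ≈ √15,736,098 ≈ 3,966.9

N₂ ≈ 3970 RPM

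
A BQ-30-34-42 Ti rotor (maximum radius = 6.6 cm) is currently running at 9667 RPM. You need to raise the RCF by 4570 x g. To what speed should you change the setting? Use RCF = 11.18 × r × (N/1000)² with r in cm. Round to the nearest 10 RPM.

≈ 12470 RPM

Current RCF = 11.18 × 6.6 × (9.667)² = 11.18 × 6.6 × 93.450889 ≈ 6,895.6 × g
Target RCF = 6,895.6 + 4,570 = 11,465.6 × g
(N/1000)² = 11,465.6 / 73.788 = 155.3857
N = 1000 × √155.3857 ≈ 12,465.4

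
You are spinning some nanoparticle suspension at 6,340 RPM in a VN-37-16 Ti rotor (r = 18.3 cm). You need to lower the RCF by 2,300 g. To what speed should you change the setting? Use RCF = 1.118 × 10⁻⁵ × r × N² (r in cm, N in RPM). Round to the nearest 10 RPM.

5380 RPM

Current RCF = 1.118 × 10⁻⁵ × 18.3 × (6340)² = 1.118 × 10⁻⁵ × 18.3 × 40,195,600 ≈ 8,223.8 × g
Target RCF = 8,223.8 − 2,300 = 5,923.8 × g
N² = 5,923.8 / (20.4594 × 10⁻⁵) = 28,953,928
N ≈ √28,953,928 ≈ 5,380.9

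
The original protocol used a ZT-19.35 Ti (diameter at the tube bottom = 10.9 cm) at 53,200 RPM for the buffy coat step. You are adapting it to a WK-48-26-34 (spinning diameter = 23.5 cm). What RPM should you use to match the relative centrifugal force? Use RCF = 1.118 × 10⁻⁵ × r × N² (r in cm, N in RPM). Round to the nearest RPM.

≈ 36232 RPM

Original rotor: r = 10.9 / 2 = 5.45 cm
RCF = 1.118 × 10⁻⁵ × r × N²
RCF_original = 1.118 × 10⁻⁵ × 5.45 × (53200)² = 1.118 × 10⁻⁵ × 5.45 × 2,830,240,000 ≈ 172,449.4 × g
Your rotor: r = 23.5 / 2 = 11.75 cm
172,449.4 = 1.118 × 10⁻⁵ × 11.75 × N²
N² = 172,449.4 / (13.1365 × 10⁻⁵) = 1,312,749,971
N ≈ √1,312,749,971 ≈ 36,231.9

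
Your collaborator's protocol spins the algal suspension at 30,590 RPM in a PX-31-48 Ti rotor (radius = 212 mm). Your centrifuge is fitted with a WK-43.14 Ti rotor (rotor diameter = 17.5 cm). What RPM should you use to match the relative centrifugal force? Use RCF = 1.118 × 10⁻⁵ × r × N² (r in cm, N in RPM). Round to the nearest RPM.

≈ 47615 RPM

Original rotor: r = 212 mm = 21.2 cm
RCF = 1.118 × 10⁻⁵ × r × N²
RCF_original = 1.118 × 10⁻⁵ × 21.2 × (30590)² = 1.118 × 10⁻⁵ × 21.2 × 935,748,100 ≈ 221,787.3 × g
Your rotor: r = 17.5 / 2 = 8.75 cm
221,787.3 = 1.118 × 10⁻⁵ × 8.75 × N²
N² = 221,787.3 / (9.7825 × 10⁻⁵) = 2,267,184,258
N ≈ √2,267,184,258 ≈ 47,615.0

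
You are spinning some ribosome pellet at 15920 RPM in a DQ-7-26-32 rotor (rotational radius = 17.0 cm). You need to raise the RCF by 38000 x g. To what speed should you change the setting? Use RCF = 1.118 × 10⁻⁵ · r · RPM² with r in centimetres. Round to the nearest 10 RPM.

Current RCF = 1.118 × 10⁻⁵ × 17 × (15920)² = 1.118 × 10⁻⁵ × 17 × 253,446,400 ≈ 48,170 × g
Target RCF = 48,170 + 38,000 = 86,170 × g
N² = 86,170 / (19.006 × 10⁻⁵) = 453,383,142
N ≈ √453,383,142 ≈ 21,292.8

≈ 21290 RPM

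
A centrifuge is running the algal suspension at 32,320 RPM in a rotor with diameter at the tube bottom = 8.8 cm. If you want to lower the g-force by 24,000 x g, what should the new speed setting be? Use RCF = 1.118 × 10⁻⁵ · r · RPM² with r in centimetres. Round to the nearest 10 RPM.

≈ 23590 RPM

r = 8.8 / 2 = 4.4 cm
Current RCF = 1.118 × 10⁻⁵ × 4.4 × (32320)² = 1.118 × 10⁻⁵ × 4.4 × 1,044,582,400 ≈ 51,385.1 × g
Target RCF = 51,385.1 − 24,000 = 27,385.1 × g
N² = 27,385.1 / (4.9192 × 10⁻⁵) = 556,698,244
N ≈ √556,698,244 ≈ 23,594.5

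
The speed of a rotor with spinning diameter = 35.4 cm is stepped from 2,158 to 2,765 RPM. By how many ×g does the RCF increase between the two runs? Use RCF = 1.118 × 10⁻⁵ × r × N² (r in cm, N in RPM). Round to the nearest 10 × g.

≈ 590 ×g

r = 35.4 / 2 = 17.7 cm
RCF₁ = 1.118 × 10⁻⁵ × 17.7 × (2158)² = 1.118 × 10⁻⁵ × 17.7 × 4,656,964 ≈ 921.5 × g
RCF₂ = 1.118 × 10⁻⁵ × 17.7 × (2765)² = 1.118 × 10⁻⁵ × 17.7 × 7,645,225 ≈ 1,512.9 × g
Increase = 1,512.9 − 921.5 = 591.4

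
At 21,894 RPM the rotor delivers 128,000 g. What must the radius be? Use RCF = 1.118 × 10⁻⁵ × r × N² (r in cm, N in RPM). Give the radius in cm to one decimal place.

RCF = 1.118 × 10⁻⁵ × r × N²
128000 = 1.118 × 10⁻⁵ × r × (21894)²
r = 128000 / (1.118 × 10⁻⁵ × 479,347,236) = 128000 / 5359.102 ≈ 23.885 cm

r ≈ 23.9 cm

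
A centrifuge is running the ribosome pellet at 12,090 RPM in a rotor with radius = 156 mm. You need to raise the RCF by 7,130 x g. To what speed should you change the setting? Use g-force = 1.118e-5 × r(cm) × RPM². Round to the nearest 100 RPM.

N₂ ≈ 13700 RPM

r = 156 mm = 15.6 cm
Current RCF = 1.118 × 10⁻⁵ × 15.6 × (12090)² = 1.118 × 10⁻⁵ × 15.6 × 146,168,100 ≈ 25,492.9 × g
Target RCF = 25,492.9 + 7,130 = 32,622.9 × g
N² = 32,622.9 / (17.4408 × 10⁻⁵) = 187,049,333
N ≈ √187,049,333 ≈ 13,676.6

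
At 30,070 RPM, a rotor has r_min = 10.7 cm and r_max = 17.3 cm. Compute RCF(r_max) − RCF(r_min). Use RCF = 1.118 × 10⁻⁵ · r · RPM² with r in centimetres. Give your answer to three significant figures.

RCF_max = 1.118 × 10⁻⁵ × 17.3 × (30070)² = 1.118 × 10⁻⁵ × 17.3 × 904,204,900 ≈ 174,885.9 × g
RCF_min = 1.118 × 10⁻⁵ × 10.7 × (30070)² = 1.118 × 10⁻⁵ × 10.7 × 904,204,900 ≈ 108,166.4 × g
ΔRCF = 174,885.9 − 108,166.4 = 66,719.5

ΔRCF ≈ 66700 g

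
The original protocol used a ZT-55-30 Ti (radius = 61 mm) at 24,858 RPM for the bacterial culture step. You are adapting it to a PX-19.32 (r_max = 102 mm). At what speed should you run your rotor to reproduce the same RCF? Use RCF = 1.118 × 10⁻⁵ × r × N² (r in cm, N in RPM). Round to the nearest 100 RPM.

Original rotor: r = 61 mm = 6.1 cm
RCF_original = 1.118 × 10⁻⁵ × 6.1 × (24858)² = 1.118 × 10⁻⁵ × 6.1 × 617,920,164 ≈ 42,140.9 × g
Your rotor: r = 102 mm = 10.2 cm
42,140.9 = 1.118 × 10⁻⁵ × 10.2 × N²
N² = 42,140.9 / (11.4036 × 10⁻⁵) = 369,540,321
N ≈ √369,540,321 ≈ 19,223.4

≈ 19200 RPM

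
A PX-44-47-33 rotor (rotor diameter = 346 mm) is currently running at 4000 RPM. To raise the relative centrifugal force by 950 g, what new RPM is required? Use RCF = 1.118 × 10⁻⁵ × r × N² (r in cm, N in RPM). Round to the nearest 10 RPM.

≈ 4570 RPM

r = 346 mm / 2 = 173 mm = 17.3 cm
Current RCF = 1.118 × 10⁻⁵ × 17.3 × (4000)² = 1.118 × 10⁻⁵ × 17.3 × 16,000,000 ≈ 3,094.6 × g
Target RCF = 3,094.6 + 950 = 4,044.6 × g
N² = 4,044.6 / (19.3414 × 10⁻⁵) = 20,911,620
N ≈ √20,911,620 ≈ 4,572.9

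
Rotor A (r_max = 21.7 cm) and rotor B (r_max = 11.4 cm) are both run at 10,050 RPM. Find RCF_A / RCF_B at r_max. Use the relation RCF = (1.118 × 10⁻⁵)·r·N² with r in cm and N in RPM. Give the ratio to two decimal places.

1.90

At fixed N, RCF ∝ r, so RCF_A/RCF_B = r_A/r_B = 21.7 / 11.4 = 1.9035.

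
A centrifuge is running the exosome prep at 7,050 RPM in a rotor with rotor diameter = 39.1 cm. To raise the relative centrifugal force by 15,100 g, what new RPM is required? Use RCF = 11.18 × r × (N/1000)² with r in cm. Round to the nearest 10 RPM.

r = 39.1 / 2 = 19.55 cm
Current RCF = 11.18 × 19.55 × (7.05)² = 11.18 × 19.55 × 49.7025 ≈ 10,863.4 × g
Target RCF = 10,863.4 + 15,100 = 25,963.4 × g
(N/1000)² = 25,963.4 / 218.569 = 118.7881
N = 1000 × √118.7881 ≈ 10,899.0

≈ 10900 RPM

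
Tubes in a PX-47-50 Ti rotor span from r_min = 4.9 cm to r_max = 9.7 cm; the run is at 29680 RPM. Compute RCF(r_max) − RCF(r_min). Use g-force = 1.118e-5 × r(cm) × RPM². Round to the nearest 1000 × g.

47000 x g

RCF_max = 1.118 × 10⁻⁵ × 9.7 × (29680)² = 1.118 × 10⁻⁵ × 9.7 × 880,902,400 ≈ 95,530.3 × g
RCF_min = 1.118 × 10⁻⁵ × 4.9 × (29680)² = 1.118 × 10⁻⁵ × 4.9 × 880,902,400 ≈ 48,257.6 × g
ΔRCF = 95,530.3 − 48,257.6 = 47,272.7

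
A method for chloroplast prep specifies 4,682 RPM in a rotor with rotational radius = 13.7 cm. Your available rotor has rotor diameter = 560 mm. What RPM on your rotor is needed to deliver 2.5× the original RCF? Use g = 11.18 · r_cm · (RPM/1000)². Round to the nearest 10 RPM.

5180 RPM

RCF = 11.18 × r × (N/1000)²
RCF_original = 11.18 × 13.7 × (4.682)² = 11.18 × 13.7 × 21.921124 ≈ 3,357.6 × g
Target RCF = 2.5 × 3,357.6 ≈ 8,394 × g
Your rotor: r = 560 mm / 2 = 280 mm = 28 cm
8,394 = 11.18 × 28 × (N/1000)²
(N/1000)² = 8,394 / 313.04 = 26.81446
N = 1000 × √26.81446 ≈ 5,178.3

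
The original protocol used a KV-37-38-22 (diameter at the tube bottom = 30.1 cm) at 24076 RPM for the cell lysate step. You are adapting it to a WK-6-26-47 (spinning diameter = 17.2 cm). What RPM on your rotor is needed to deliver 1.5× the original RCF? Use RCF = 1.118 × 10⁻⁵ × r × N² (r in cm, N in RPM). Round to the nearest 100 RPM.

Original rotor: r = 30.1 / 2 = 15.05 cm
RCF_original = 1.118 × 10⁻⁵ × 15.05 × (24076)² = 1.118 × 10⁻⁵ × 15.05 × 579,653,776 ≈ 97,532 × g
Target RCF = 1.5 × 97,532 ≈ 146,298 × g
Your rotor: r = 17.2 / 2 = 8.6 cm
146,298 = 1.118 × 10⁻⁵ × 8.6 × N²
N² = 146,298 / (9.6148 × 10⁻⁵) = 1,521,591,713
N ≈ √1,521,591,713 ≈ 39,007.6

≈ 39000 RPM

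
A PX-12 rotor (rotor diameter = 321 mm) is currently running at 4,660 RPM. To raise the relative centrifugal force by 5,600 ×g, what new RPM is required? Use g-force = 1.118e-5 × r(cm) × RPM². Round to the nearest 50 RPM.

N₂ ≈ 7250 RPM

r = 321 mm / 2 = 160.5 mm = 16.05 cm
Current RCF = 1.118 × 10⁻⁵ × 16.05 × (4660)² = 1.118 × 10⁻⁵ × 16.05 × 21,715,600 ≈ 3,896.6 × g
Target RCF = 3,896.6 + 5,600 = 9,496.6 × g
N² = 9,496.6 / (17.9439 × 10⁻⁵) = 52,923,835
N ≈ √52,923,835 ≈ 7,274.9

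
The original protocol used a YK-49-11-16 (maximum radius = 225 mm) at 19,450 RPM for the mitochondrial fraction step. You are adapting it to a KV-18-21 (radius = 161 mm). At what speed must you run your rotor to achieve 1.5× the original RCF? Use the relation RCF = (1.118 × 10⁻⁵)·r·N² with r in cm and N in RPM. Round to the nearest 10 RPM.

Original rotor: r = 225 mm = 22.5 cm
RCF_original = 1.118 × 10⁻⁵ × 22.5 × (19450)² = 1.118 × 10⁻⁵ × 22.5 × 378,302,500 ≈ 95,162 × g
Target RCF = 1.5 × 95,162 ≈ 142,743 × g
Your rotor: r = 161 mm = 16.1 cm
142,743 = 1.118 × 10⁻⁵ × 16.1 × N²
N² = 142,743 / (17.9998 × 10⁻⁵) = 793,025,478
N ≈ √793,025,478 ≈ 28,160.7

≈ 28160 RPM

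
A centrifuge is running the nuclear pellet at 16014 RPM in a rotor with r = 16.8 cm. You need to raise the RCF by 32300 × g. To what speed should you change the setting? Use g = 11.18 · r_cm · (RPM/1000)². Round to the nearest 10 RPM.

≈ 20700 RPM

Current RCF = 11.18 × 16.8 × (16.014)² = 11.18 × 16.8 × 256.448196 ≈ 48,167.1 × g
Target RCF = 48,167.1 + 32,300 = 80,467.1 × g
(N/1000)² = 80,467.1 / 187.824 = 428.4176
N = 1000 × √428.4176 ≈ 20,698.3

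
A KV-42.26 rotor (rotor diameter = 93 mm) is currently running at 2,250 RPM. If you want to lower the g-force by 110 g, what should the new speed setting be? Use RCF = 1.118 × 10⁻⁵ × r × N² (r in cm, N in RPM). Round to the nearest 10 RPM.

r = 93 mm / 2 = 46.5 mm = 4.65 cm
Current RCF = 1.118 × 10⁻⁵ × 4.65 × (2250)² = 1.118 × 10⁻⁵ × 4.65 × 5,062,500 ≈ 263.2 × g
Target RCF = 263.2 − 110 = 153.2 × g
N² = 153.2 / (5.1987 × 10⁻⁵) = 2,946,891
N ≈ √2,946,891 ≈ 1,716.7

≈ 1720 RPM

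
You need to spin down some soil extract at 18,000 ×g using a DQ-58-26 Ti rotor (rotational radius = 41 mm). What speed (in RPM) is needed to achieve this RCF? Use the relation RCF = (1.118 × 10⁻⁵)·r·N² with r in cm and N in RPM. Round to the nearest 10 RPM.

r = 41 mm = 4.1 cm
18,000 = 1.118 × 10⁻⁵ × 4.1 × N²
N² = 18,000 / (4.5838 × 10⁻⁵) = 392,687,290
N ≈ √392,687,290 ≈ 19,816.3

≈ 19820 RPM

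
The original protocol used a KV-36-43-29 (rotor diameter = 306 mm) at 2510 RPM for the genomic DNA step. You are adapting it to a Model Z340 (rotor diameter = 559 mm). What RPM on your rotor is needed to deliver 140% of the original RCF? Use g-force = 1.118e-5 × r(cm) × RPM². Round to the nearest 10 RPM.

Original rotor: r = 306 mm / 2 = 153 mm = 15.3 cm
RCF = 1.118 × 10⁻⁵ × r × N²
RCF_original = 1.118 × 10⁻⁵ × 15.3 × (2510)² = 1.118 × 10⁻⁵ × 15.3 × 6,300,100 ≈ 1,077.7 × g
Target RCF = 1.4 × 1,077.7 ≈ 1,508.8 × g
Your rotor: r = 559 mm / 2 = 279.5 mm = 27.95 cm
1,508.8 = 1.118 × 10⁻⁵ × 27.95 × N²
N² = 1,508.8 / (31.2481 × 10⁻⁵) = 4,828,454
N ≈ √4,828,454 ≈ 2,197.4

2200 RPM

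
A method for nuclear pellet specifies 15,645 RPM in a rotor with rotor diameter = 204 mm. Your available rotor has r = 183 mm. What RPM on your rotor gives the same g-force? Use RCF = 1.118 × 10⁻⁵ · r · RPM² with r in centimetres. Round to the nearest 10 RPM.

≈ 11680 RPM

Original rotor: r = 204 mm / 2 = 102 mm = 10.2 cm
RCF_original = 1.118 × 10⁻⁵ × 10.2 × (15645)² = 1.118 × 10⁻⁵ × 10.2 × 244,766,025 ≈ 27,912.1 × g
Your rotor: r = 183 mm = 18.3 cm
27,912.1 = 1.118 × 10⁻⁵ × 18.3 × N²
N² = 27,912.1 / (20.4594 × 10⁻⁵) = 136,426,777
N ≈ √136,426,777 ≈ 11,680.2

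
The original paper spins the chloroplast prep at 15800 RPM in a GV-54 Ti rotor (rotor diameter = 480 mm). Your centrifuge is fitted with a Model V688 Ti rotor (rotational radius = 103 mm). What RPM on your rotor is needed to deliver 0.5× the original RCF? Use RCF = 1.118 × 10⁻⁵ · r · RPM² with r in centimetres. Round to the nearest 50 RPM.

Original rotor: r = 480 mm / 2 = 240 mm = 24 cm
RCF_original = 1.118 × 10⁻⁵ × 24 × (15800)² = 1.118 × 10⁻⁵ × 24 × 249,640,000 ≈ 66,983.4 × g
Target RCF = 0.5 × 66,983.4 ≈ 33,491.7 × g
Your rotor: r = 103 mm = 10.3 cm
33,491.7 = 1.118 × 10⁻⁵ × 10.3 × N²
N² = 33,491.7 / (11.5154 × 10⁻⁵) = 290,842,698
N ≈ √290,842,698 ≈ 17,054.1

17050 RPM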